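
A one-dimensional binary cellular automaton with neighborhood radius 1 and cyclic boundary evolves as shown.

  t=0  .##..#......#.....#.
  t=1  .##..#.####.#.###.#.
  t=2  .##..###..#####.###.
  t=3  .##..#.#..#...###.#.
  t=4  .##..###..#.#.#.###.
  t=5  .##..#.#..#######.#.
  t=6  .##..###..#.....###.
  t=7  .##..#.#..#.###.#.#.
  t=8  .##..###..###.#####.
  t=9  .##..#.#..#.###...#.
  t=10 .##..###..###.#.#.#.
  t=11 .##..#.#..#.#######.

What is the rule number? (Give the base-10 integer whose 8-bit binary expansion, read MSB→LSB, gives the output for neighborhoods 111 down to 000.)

109

  nb ###: next=.  (t=1,i=8, bit7=0)
  nb ##.: next=#  (t=0,i=2, bit6=1)
  nb #.#: next=#  (t=1,i=6, bit5=1)
  nb #..: next=.  (t=0,i=3, bit4=0)
  nb .##: next=#  (t=0,i=1, bit3=1)
  nb .#.: next=#  (t=0,i=5, bit2=1)
  nb ..#: next=.  (t=0,i=0, bit1=0)
  nb ...: next=#  (t=0,i=7, bit0=1)
  bits 01101101 = 109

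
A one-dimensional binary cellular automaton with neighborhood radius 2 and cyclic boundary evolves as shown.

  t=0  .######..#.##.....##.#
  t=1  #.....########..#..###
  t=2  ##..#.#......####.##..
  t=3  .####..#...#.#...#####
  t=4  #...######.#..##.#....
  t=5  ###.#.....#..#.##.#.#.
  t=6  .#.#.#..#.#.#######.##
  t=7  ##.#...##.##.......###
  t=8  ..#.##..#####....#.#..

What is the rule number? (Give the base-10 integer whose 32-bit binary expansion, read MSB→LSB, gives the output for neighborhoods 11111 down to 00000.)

527333810

  #####|.  b31=0 t=0,i=3
  ####.|.  b30=0 t=0,i=5
  ###.#|.  b29=0 t=2,i=16
  ###..|#  b28=1 t=0,i=6
  ##.##|#  b27=1 t=2,i=17
  ##.#.|#  b26=1 t=0,i=20
  ##..#|#  b25=1 t=0,i=7
  ##...|#  b24=1 t=0,i=13
  #.###|.  b23=0 t=0,i=1
  #.##.|#  b22=1 t=0,i=11
  #.#.#|#  b21=1 t=0,i=21
  #.#..|.  b20=0 t=2,i=6
  #..##|#  b19=1 t=1,i=18
  #..#.|#  b18=1 t=0,i=8
  #...#|#  b17=1 t=3,i=9
  #....|.  b16=0 t=0,i=14
  .####|.  b15=0 t=0,i=2
  .###.|#  b14=1 t=5,i=1
  .##.#|#  b13=1 t=0,i=19
  .##..|#  b12=1 t=0,i=12
  .#.##|#  b11=1 t=0,i=0
  .#.#.|.  b10=0 t=2,i=5
  .#..#|.  b9=0 t=1,i=17
  .#...|#  b8=1 t=2,i=7
  ..###|#  b7=1 t=1,i=6
  ..##.|.  b6=0 t=0,i=18
  ..#.#|#  b5=1 t=0,i=9
  ..#..|#  b4=1 t=1,i=16
  ...##|.  b3=0 t=0,i=17
  ...#.|.  b2=0 t=3,i=10
  ....#|#  b1=1 t=0,i=16
  .....|.  b0=0 t=0,i=15
  bits 00011111011011100111100110110010 = 527333810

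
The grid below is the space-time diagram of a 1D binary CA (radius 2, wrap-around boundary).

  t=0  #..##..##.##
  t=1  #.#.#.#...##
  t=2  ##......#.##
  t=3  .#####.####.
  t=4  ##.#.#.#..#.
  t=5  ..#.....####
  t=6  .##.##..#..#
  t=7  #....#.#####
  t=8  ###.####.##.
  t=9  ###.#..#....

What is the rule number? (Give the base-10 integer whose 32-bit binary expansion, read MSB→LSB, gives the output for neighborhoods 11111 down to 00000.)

3046070965

  nb #####: next=#  (t=3,i=3, bit31=1)
  nb ####.: next=.  (t=2,i=0, bit30=0)
  nb ###.#: next=#  (t=1,i=0, bit29=1)
  nb ###..: next=#  (t=0,i=0, bit28=1)
  nb ##.##: next=.  (t=0,i=9, bit27=0)
  nb ##.#.: next=#  (t=1,i=1, bit26=1)
  nb ##..#: next=.  (t=0,i=1, bit25=0)
  nb ##...: next=#  (t=2,i=2, bit24=1)
  nb #.###: next=#  (t=0,i=10, bit23=1)
  nb #.##.: next=.  (t=4,i=0, bit22=0)
  nb #.#.#: next=.  (t=1,i=2, bit21=0)
  nb #.#..: next=.  (t=1,i=6, bit20=0)
  nb #..##: next=#  (t=0,i=2, bit19=1)
  nb #..#.: next=#  (t=4,i=9, bit18=1)
  nb #...#: next=#  (t=1,i=8, bit17=1)
  nb #....: next=#  (t=2,i=3, bit16=1)
  nb .####: next=.  (t=2,i=11, bit15=0)
  nb .###.: next=#  (t=0,i=11, bit14=1)
  nb .##.#: next=.  (t=0,i=8, bit13=0)
  nb .##..: next=#  (t=0,i=4, bit12=1)
  nb .#.##: next=#  (t=2,i=9, bit11=1)
  nb .#.#.: next=.  (t=1,i=3, bit10=0)
  nb .#..#: next=#  (t=4,i=8, bit9=1)
  nb .#...: next=.  (t=1,i=7, bit8=0)
  nb ..###: next=#  (t=1,i=10, bit7=1)
  nb ..##.: next=.  (t=0,i=3, bit6=0)
  nb ..#.#: next=#  (t=2,i=8, bit5=1)
  nb ..#..: next=#  (t=5,i=2, bit4=1)
  nb ...##: next=.  (t=1,i=9, bit3=0)
  nb ...#.: next=#  (t=2,i=7, bit2=1)
  nb ....#: next=.  (t=2,i=6, bit1=0)
  nb .....: next=#  (t=2,i=4, bit0=1)
  bits 10110101100011110101101010110101 = 3046070965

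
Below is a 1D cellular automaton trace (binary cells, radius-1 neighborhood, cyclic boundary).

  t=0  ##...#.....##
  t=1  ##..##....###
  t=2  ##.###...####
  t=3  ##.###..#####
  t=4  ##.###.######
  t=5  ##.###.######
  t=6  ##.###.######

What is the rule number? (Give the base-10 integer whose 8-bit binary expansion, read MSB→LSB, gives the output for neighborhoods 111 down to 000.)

  ### -> #   bit 7 = 1  t=0,i=0
  ##. -> #   bit 6 = 1  t=0,i=1
  #.# -> .   bit 5 = 0  t=2,i=2
  #.. -> .   bit 4 = 0  t=0,i=2
  .## -> #   bit 3 = 1  t=0,i=11
  .#. -> #   bit 2 = 1  t=0,i=5
  ..# -> #   bit 1 = 1  t=0,i=4
  ... -> .   bit 0 = 0  t=0,i=3
  bits 11001110 = 206

206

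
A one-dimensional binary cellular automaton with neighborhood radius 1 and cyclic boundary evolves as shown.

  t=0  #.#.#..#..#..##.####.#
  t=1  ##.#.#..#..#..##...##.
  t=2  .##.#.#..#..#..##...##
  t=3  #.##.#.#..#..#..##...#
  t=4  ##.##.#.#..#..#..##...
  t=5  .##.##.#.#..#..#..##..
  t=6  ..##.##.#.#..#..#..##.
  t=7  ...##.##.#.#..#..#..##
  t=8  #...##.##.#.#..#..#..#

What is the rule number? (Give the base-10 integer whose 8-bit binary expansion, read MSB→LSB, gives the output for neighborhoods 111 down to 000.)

112

  ### -> .   bit 7 = 0  t=0,i=17
  ##. -> #   bit 6 = 1  t=0,i=0
  #.# -> #   bit 5 = 1  t=0,i=1
  #.. -> #   bit 4 = 1  t=0,i=5
  .## -> .   bit 3 = 0  t=0,i=13
  .#. -> .   bit 2 = 0  t=0,i=2
  ..# -> .   bit 1 = 0  t=0,i=6
  ... -> .   bit 0 = 0  t=1,i=17
  bits 01110000 = 112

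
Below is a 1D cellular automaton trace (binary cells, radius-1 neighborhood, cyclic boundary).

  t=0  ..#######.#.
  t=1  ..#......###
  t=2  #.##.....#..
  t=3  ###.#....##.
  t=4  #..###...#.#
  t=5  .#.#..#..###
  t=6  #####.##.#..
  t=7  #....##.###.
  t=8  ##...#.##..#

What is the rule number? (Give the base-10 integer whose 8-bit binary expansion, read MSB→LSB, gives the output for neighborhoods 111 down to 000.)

60

  [7] ### => .  t=0,i=3
  [6] ##. => .  t=0,i=8
  [5] #.# => #  t=0,i=9
  [4] #.. => #  t=0,i=11
  [3] .## => #  t=0,i=2
  [2] .#. => #  t=0,i=10
  [1] ..# => .  t=0,i=1
  [0] ... => .  t=0,i=0
  bits 00111100 = 60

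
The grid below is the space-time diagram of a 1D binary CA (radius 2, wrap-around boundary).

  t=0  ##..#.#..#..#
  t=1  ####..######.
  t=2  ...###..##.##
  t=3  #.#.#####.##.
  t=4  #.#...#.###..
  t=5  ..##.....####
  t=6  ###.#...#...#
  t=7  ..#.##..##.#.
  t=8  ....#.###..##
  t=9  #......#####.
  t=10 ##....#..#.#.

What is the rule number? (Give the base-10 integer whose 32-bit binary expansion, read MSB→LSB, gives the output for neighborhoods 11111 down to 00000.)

3145483096

  [31] ##### => #  t=1,i=8
  [30] ####. => .  t=1,i=2
  [29] ###.# => #  t=1,i=11
  [28] ###.. => #  t=0,i=1
  [27] ##.## => #  t=1,i=12
  [26] ##.#. => .  t=3,i=12
  [25] ##..# => #  t=0,i=2
  [24] ##... => #  t=2,i=0
  [23] #.### => .  t=1,i=0
  [22] #.##. => #  t=2,i=11
  [21] #.#.# => #  t=3,i=0
  [20] #.#.. => #  t=0,i=6
  [19] #..## => #  t=0,i=11
  [18] #..#. => #  t=0,i=3
  [17] #...# => .  t=2,i=1
  [16] #.... => .  t=5,i=5
  [15] .#### => .  t=1,i=1
  [14] .###. => #  t=0,i=0
  [13] .##.# => .  t=2,i=9
  [12] .##.. => .  t=2,i=12
  [11] .#.## => .  t=3,i=3
  [10] .#.#. => .  t=0,i=5
  [9] .#..# => #  t=0,i=7
  [8] .#... => #  t=4,i=3
  [7] ..### => .  t=0,i=12
  [6] ..##. => #  t=2,i=8
  [5] ..#.# => .  t=0,i=4
  [4] ..#.. => #  t=0,i=9
  [3] ...## => #  t=2,i=2
  [2] ...#. => .  t=4,i=5
  [1] ....# => .  t=5,i=7
  [0] ..... => .  t=5,i=6
  bits 10111011011111000100001101011000 = 3145483096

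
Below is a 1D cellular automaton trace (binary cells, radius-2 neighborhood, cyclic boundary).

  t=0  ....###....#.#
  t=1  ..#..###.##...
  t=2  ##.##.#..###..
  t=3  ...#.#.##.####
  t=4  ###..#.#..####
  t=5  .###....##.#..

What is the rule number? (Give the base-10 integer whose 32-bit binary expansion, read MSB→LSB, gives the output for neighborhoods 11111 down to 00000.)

1475006982

  nb #####: next=.  (t=4,i=0, bit31=0)
  nb ####.: next=#  (t=3,i=12, bit30=1)
  nb ###.#: next=.  (t=1,i=7, bit29=0)
  nb ###..: next=#  (t=0,i=6, bit28=1)
  nb ##.##: next=.  (t=1,i=8, bit27=0)
  nb ##.#.: next=#  (t=2,i=5, bit26=1)
  nb ##..#: next=#  (t=2,i=12, bit25=1)
  nb ##...: next=#  (t=0,i=7, bit24=1)
  nb #.###: next=#  (t=3,i=10, bit23=1)
  nb #.##.: next=#  (t=1,i=9, bit22=1)
  nb #.#.#: next=#  (t=3,i=5, bit21=1)
  nb #.#..: next=.  (t=0,i=13, bit20=0)
  nb #..##: next=#  (t=1,i=4, bit19=1)
  nb #..#.: next=.  (t=4,i=4, bit18=0)
  nb #...#: next=#  (t=3,i=1, bit17=1)
  nb #....: next=.  (t=0,i=1, bit16=0)
  nb .####: next=#  (t=3,i=11, bit15=1)
  nb .###.: next=#  (t=0,i=5, bit14=1)
  nb .##.#: next=.  (t=2,i=1, bit13=0)
  nb .##..: next=#  (t=1,i=10, bit12=1)
  nb .#.##: next=.  (t=3,i=6, bit11=0)
  nb .#.#.: next=.  (t=0,i=12, bit10=0)
  nb .#..#: next=#  (t=1,i=3, bit9=1)
  nb .#...: next=.  (t=0,i=0, bit8=0)
  nb ..###: next=.  (t=0,i=4, bit7=0)
  nb ..##.: next=.  (t=2,i=0, bit6=0)
  nb ..#.#: next=.  (t=0,i=11, bit5=0)
  nb ..#..: next=.  (t=1,i=2, bit4=0)
  nb ...##: next=.  (t=0,i=3, bit3=0)
  nb ...#.: next=#  (t=0,i=10, bit2=1)
  nb ....#: next=#  (t=0,i=2, bit1=1)
  nb .....: next=.  (t=1,i=13, bit0=0)
  bits 01010111111010101101001000000110 = 1475006982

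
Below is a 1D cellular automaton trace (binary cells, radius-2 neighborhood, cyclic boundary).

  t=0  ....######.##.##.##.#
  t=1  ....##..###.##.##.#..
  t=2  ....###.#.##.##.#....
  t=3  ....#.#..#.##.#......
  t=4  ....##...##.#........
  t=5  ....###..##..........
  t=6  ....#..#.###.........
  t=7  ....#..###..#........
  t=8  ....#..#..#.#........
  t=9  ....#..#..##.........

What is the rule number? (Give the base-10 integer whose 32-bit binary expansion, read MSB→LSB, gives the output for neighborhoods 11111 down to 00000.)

  #####|.  b31=0 t=0,i=6
  ####.|#  b30=1 t=0,i=8
  ###.#|#  b29=1 t=0,i=9
  ###..|.  b28=0 t=5,i=6
  ##.##|#  b27=1 t=0,i=10
  ##.#.|.  b26=0 t=0,i=19
  ##..#|#  b25=1 t=1,i=6
  ##...|#  b24=1 t=4,i=6
  #.###|#  b23=1 t=6,i=9
  #.##.|.  b22=0 t=0,i=11
  #.#.#|.  b21=0 t=2,i=8
  #.#..|.  b20=0 t=0,i=20
  #..##|.  b19=0 t=1,i=7
  #..#.|.  b18=0 t=3,i=8
  #...#|.  b17=0 t=4,i=7
  #....|.  b16=0 t=0,i=1
  .####|#  b15=1 t=0,i=5
  .###.|.  b14=0 t=1,i=9
  .##.#|#  b13=1 t=0,i=12
  .##..|#  b12=1 t=1,i=5
  .#.##|#  b11=1 t=2,i=9
  .#.#.|#  b10=1 t=3,i=5
  .#..#|.  b9=0 t=3,i=7
  .#...|.  b8=0 t=0,i=0
  ..###|#  b7=1 t=0,i=4
  ..##.|#  b6=1 t=1,i=4
  ..#.#|#  b5=1 t=3,i=4
  ..#..|#  b4=1 t=6,i=4
  ...##|.  b3=0 t=0,i=3
  ...#.|.  b2=0 t=3,i=3
  ....#|.  b1=0 t=0,i=2
  .....|.  b0=0 t=1,i=0
  bits 01101011100000001011110011110000 = 1803599088

1803599088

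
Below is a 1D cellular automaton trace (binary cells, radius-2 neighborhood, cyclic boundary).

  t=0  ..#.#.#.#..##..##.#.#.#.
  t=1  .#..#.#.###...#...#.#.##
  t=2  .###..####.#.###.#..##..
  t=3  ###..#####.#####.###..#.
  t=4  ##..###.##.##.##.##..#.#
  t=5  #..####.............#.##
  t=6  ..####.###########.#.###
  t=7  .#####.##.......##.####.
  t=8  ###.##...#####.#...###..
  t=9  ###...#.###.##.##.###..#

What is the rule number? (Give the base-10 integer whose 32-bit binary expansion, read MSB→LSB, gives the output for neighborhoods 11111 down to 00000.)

  [31] ##### => .  t=3,i=7
  [30] ####. => #  t=2,i=8
  [29] ###.# => #  t=2,i=9
  [28] ###.. => .  t=1,i=10
  [27] ##.## => .  t=3,i=10
  [26] ##.#. => .  t=0,i=17
  [25] ##..# => .  t=0,i=13
  [24] ##... => #  t=1,i=11
  [23] #.### => #  t=1,i=8
  [22] #.##. => .  t=1,i=22
  [21] #.#.# => #  t=0,i=4
  [20] #.#.. => #  t=0,i=8
  [19] #..## => #  t=0,i=10
  [18] #..#. => #  t=1,i=3
  [17] #...# => .  t=0,i=0
  [16] #.... => #  t=5,i=8
  [15] .#### => #  t=2,i=7
  [14] .###. => #  t=1,i=9
  [13] .##.# => .  t=0,i=16
  [12] .##.. => .  t=0,i=12
  [11] .#.## => #  t=1,i=7
  [10] .#.#. => .  t=0,i=3
  [9] .#..# => #  t=0,i=9
  [8] .#... => #  t=0,i=23
  [7] ..### => #  t=2,i=1
  [6] ..##. => .  t=0,i=11
  [5] ..#.# => .  t=0,i=2
  [4] ..#.. => #  t=1,i=14
  [3] ...## => #  t=2,i=0
  [2] ...#. => #  t=0,i=1
  [1] ....# => .  t=5,i=18
  [0] ..... => #  t=5,i=9
  bits 01100001101111011100101110011101 = 1639828381

1639828381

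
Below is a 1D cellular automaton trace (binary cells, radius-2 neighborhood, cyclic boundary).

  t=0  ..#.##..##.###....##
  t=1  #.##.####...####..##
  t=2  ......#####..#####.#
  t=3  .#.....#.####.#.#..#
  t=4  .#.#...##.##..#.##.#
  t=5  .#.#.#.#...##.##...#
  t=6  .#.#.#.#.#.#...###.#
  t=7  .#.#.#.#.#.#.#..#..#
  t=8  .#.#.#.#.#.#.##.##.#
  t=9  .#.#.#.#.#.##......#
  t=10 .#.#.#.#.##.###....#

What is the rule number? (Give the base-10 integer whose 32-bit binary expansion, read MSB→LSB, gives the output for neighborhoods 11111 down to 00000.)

1396431472

  [31] ##### => .  t=2,i=8
  [30] ####. => #  t=1,i=7
  [29] ###.# => .  t=1,i=0
  [28] ###.. => #  t=0,i=13
  [27] ##.## => .  t=0,i=10
  [26] ##.#. => .  t=2,i=18
  [25] ##..# => #  t=0,i=0
  [24] ##... => #  t=0,i=14
  [23] #.### => .  t=0,i=11
  [22] #.##. => .  t=0,i=4
  [21] #.#.# => #  t=3,i=14
  [20] #.#.. => #  t=2,i=19
  [19] #..## => #  t=0,i=7
  [18] #..#. => .  t=0,i=1
  [17] #...# => #  t=1,i=10
  [16] #.... => #  t=0,i=15
  [15] .#### => #  t=1,i=6
  [14] .###. => #  t=0,i=12
  [13] .##.# => .  t=0,i=9
  [12] .##.. => #  t=0,i=5
  [11] .#.## => #  t=0,i=3
  [10] .#.#. => .  t=3,i=0
  [9] .#..# => #  t=3,i=17
  [8] .#... => .  t=2,i=0
  [7] ..### => .  t=1,i=12
  [6] ..##. => #  t=0,i=8
  [5] ..#.# => #  t=0,i=2
  [4] ..#.. => #  t=7,i=16
  [3] ...## => .  t=0,i=17
  [2] ...#. => .  t=3,i=6
  [1] ....# => .  t=0,i=16
  [0] ..... => .  t=2,i=2
  bits 01010011001110111101101001110000 = 1396431472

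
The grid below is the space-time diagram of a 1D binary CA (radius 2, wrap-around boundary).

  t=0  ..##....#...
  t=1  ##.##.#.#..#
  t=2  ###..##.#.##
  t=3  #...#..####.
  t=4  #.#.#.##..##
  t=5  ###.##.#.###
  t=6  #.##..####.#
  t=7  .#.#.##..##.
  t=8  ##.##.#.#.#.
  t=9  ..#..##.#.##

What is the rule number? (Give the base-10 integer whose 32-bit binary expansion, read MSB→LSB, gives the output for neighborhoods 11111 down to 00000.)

  nb #####: next=#  (t=2,i=0, bit31=1)
  nb ####.: next=.  (t=2,i=1, bit30=0)
  nb ###.#: next=#  (t=1,i=1, bit29=1)
  nb ###..: next=.  (t=2,i=2, bit28=0)
  nb ##.##: next=#  (t=1,i=2, bit27=1)
  nb ##.#.: next=#  (t=1,i=5, bit26=1)
  nb ##..#: next=.  (t=2,i=3, bit25=0)
  nb ##...: next=#  (t=0,i=4, bit24=1)
  nb #.###: next=#  (t=2,i=10, bit23=1)
  nb #.##.: next=.  (t=1,i=3, bit22=0)
  nb #.#.#: next=#  (t=1,i=6, bit21=1)
  nb #.#..: next=#  (t=1,i=8, bit20=1)
  nb #..##: next=#  (t=1,i=10, bit19=1)
  nb #..#.: next=#  (t=7,i=0, bit18=1)
  nb #...#: next=#  (t=3,i=2, bit17=1)
  nb #....: next=.  (t=0,i=5, bit16=0)
  nb .####: next=.  (t=2,i=11, bit15=0)
  nb .###.: next=#  (t=1,i=0, bit14=1)
  nb .##.#: next=.  (t=1,i=4, bit13=0)
  nb .##..: next=#  (t=0,i=3, bit12=1)
  nb .#.##: next=#  (t=2,i=9, bit11=1)
  nb .#.#.: next=.  (t=1,i=7, bit10=0)
  nb .#..#: next=.  (t=1,i=9, bit9=0)
  nb .#...: next=.  (t=0,i=9, bit8=0)
  nb ..###: next=#  (t=1,i=11, bit7=1)
  nb ..##.: next=.  (t=0,i=2, bit6=0)
  nb ..#.#: next=#  (t=7,i=1, bit5=1)
  nb ..#..: next=#  (t=0,i=8, bit4=1)
  nb ...##: next=#  (t=0,i=1, bit3=1)
  nb ...#.: next=.  (t=0,i=7, bit2=0)
  nb ....#: next=#  (t=0,i=0, bit1=1)
  nb .....: next=#  (t=0,i=11, bit0=1)
  bits 10101101101111100101100010111011 = 2914932923

2914932923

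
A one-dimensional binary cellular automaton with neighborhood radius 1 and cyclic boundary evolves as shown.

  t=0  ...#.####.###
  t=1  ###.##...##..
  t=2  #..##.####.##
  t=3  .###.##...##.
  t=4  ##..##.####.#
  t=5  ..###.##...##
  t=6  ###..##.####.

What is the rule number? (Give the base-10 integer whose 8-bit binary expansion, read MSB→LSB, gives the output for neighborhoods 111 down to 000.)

59

  nb ###: next=.  (t=0,i=6, bit7=0)
  nb ##.: next=.  (t=0,i=8, bit6=0)
  nb #.#: next=#  (t=0,i=4, bit5=1)
  nb #..: next=#  (t=0,i=0, bit4=1)
  nb .##: next=#  (t=0,i=5, bit3=1)
  nb .#.: next=.  (t=0,i=3, bit2=0)
  nb ..#: next=#  (t=0,i=2, bit1=1)
  nb ...: next=#  (t=0,i=1, bit0=1)
  bits 00111011 = 59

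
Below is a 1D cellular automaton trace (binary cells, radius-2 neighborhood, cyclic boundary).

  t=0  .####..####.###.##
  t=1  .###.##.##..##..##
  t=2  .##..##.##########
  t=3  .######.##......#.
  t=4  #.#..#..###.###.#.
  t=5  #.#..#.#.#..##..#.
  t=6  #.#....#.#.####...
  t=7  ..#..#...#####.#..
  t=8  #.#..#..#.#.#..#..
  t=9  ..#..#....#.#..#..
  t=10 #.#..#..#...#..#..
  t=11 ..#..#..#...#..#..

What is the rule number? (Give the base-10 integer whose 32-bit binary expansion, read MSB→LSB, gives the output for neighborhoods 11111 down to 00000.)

  nb #####: next=.  (t=2,i=10, bit31=0)
  nb ####.: next=#  (t=0,i=3, bit30=1)
  nb ###.#: next=.  (t=0,i=10, bit29=0)
  nb ###..: next=.  (t=0,i=4, bit28=0)
  nb ##.##: next=.  (t=0,i=0, bit27=0)
  nb ##.#.: next=.  (t=4,i=15, bit26=0)
  nb ##..#: next=#  (t=0,i=5, bit25=1)
  nb ##...: next=#  (t=3,i=10, bit24=1)
  nb #.###: next=#  (t=0,i=1, bit23=1)
  nb #.##.: next=#  (t=0,i=16, bit22=1)
  nb #.#.#: next=#  (t=4,i=0, bit21=1)
  nb #.#..: next=#  (t=4,i=2, bit20=1)
  nb #..##: next=#  (t=0,i=6, bit19=1)
  nb #..#.: next=.  (t=4,i=4, bit18=0)
  nb #...#: next=.  (t=6,i=16, bit17=0)
  nb #....: next=.  (t=3,i=11, bit16=0)
  nb .####: next=#  (t=0,i=2, bit15=1)
  nb .###.: next=#  (t=0,i=13, bit14=1)
  nb .##.#: next=#  (t=0,i=17, bit13=1)
  nb .##..: next=#  (t=1,i=9, bit12=1)
  nb .#.##: next=#  (t=6,i=10, bit11=1)
  nb .#.#.: next=.  (t=4,i=1, bit10=0)
  nb .#..#: next=.  (t=3,i=17, bit9=0)
  nb .#...: next=.  (t=6,i=3, bit8=0)
  nb ..###: next=.  (t=0,i=7, bit7=0)
  nb ..##.: next=#  (t=1,i=12, bit6=1)
  nb ..#.#: next=.  (t=5,i=5, bit5=0)
  nb ..#..: next=#  (t=3,i=16, bit4=1)
  nb ...##: next=#  (t=7,i=8, bit3=1)
  nb ...#.: next=.  (t=3,i=15, bit2=0)
  nb ....#: next=#  (t=3,i=14, bit1=1)
  nb .....: next=#  (t=3,i=12, bit0=1)
  bits 01000011111110001111100001011011 = 1140389979

1140389979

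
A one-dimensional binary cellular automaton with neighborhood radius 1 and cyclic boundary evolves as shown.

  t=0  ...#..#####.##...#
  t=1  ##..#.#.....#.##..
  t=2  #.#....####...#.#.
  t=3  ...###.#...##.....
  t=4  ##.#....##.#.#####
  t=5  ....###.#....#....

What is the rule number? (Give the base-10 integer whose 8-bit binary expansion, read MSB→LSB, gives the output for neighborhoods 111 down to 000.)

  ### -> .   bit 7 = 0  t=0,i=7
  ##. -> .   bit 6 = 0  t=0,i=10
  #.# -> .   bit 5 = 0  t=0,i=11
  #.. -> #   bit 4 = 1  t=0,i=0
  .## -> #   bit 3 = 1  t=0,i=6
  .#. -> .   bit 2 = 0  t=0,i=3
  ..# -> .   bit 1 = 0  t=0,i=2
  ... -> #   bit 0 = 1  t=0,i=1
  bits 00011001 = 25

25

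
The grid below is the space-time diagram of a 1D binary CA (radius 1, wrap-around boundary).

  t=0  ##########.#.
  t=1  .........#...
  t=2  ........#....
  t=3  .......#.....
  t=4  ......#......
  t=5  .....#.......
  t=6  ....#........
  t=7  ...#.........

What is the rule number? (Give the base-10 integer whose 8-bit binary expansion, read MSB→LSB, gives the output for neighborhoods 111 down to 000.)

  ### -> .   bit 7 = 0  t=0,i=1
  ##. -> #   bit 6 = 1  t=0,i=9
  #.# -> .   bit 5 = 0  t=0,i=10
  #.. -> .   bit 4 = 0  t=1,i=10
  .## -> .   bit 3 = 0  t=0,i=0
  .#. -> .   bit 2 = 0  t=0,i=11
  ..# -> #   bit 1 = 1  t=1,i=8
  ... -> .   bit 0 = 0  t=1,i=0
  bits 01000010 = 66

66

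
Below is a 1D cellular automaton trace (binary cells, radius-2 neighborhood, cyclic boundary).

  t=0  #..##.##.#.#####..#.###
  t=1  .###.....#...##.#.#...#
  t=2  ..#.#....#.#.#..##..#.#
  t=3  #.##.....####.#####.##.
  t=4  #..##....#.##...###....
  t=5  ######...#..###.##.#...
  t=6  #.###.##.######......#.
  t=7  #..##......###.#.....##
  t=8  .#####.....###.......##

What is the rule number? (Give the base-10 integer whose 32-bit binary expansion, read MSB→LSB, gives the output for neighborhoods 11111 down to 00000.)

  ##### -> #   bit 31 = 1  t=0,i=13
  ####. -> #   bit 30 = 1  t=0,i=14
  ###.# -> #   bit 29 = 1  t=3,i=12
  ###.. -> .   bit 28 = 0  t=0,i=0
  ##.## -> .   bit 27 = 0  t=0,i=5
  ##.#. -> .   bit 26 = 0  t=0,i=8
  ##..# -> #   bit 25 = 1  t=0,i=1
  ##... -> #   bit 24 = 1  t=1,i=4
  #.### -> .   bit 23 = 0  t=0,i=11
  #.##. -> .   bit 22 = 0  t=0,i=6
  #.#.# -> #   bit 21 = 1  t=0,i=9
  #.#.. -> .   bit 20 = 0  t=1,i=18
  #..## -> #   bit 19 = 1  t=0,i=2
  #..#. -> .   bit 18 = 0  t=0,i=17
  #...# -> #   bit 17 = 1  t=1,i=11
  #.... -> .   bit 16 = 0  t=1,i=5
  .#### -> .   bit 15 = 0  t=0,i=12
  .###. -> #   bit 14 = 1  t=1,i=2
  .##.# -> .   bit 13 = 0  t=0,i=4
  .##.. -> #   bit 12 = 1  t=2,i=17
  .#.## -> .   bit 11 = 0  t=0,i=10
  .#.#. -> #   bit 10 = 1  t=1,i=17
  .#..# -> #   bit 9 = 1  t=2,i=0
  .#... -> .   bit 8 = 0  t=1,i=10
  ..### -> #   bit 7 = 1  t=3,i=9
  ..##. -> #   bit 6 = 1  t=0,i=3
  ..#.# -> #   bit 5 = 1  t=0,i=18
  ..#.. -> #   bit 4 = 1  t=1,i=9
  ...## -> .   bit 3 = 0  t=1,i=12
  ...#. -> .   bit 2 = 0  t=1,i=8
  ....# -> .   bit 1 = 0  t=1,i=7
  ..... -> .   bit 0 = 0  t=1,i=6
  bits 11100011001010100101011011110000 = 3811202800

3811202800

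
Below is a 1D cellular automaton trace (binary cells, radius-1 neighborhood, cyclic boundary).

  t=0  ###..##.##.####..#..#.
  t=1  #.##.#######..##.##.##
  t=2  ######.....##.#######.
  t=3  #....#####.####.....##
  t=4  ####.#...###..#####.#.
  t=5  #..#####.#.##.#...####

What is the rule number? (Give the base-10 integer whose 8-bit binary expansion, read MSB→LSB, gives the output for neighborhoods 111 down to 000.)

125

  nb ###: next=.  (t=0,i=1, bit7=0)
  nb ##.: next=#  (t=0,i=2, bit6=1)
  nb #.#: next=#  (t=0,i=7, bit5=1)
  nb #..: next=#  (t=0,i=3, bit4=1)
  nb .##: next=#  (t=0,i=0, bit3=1)
  nb .#.: next=#  (t=0,i=17, bit2=1)
  nb ..#: next=.  (t=0,i=4, bit1=0)
  nb ...: next=#  (t=2,i=7, bit0=1)
  bits 01111101 = 125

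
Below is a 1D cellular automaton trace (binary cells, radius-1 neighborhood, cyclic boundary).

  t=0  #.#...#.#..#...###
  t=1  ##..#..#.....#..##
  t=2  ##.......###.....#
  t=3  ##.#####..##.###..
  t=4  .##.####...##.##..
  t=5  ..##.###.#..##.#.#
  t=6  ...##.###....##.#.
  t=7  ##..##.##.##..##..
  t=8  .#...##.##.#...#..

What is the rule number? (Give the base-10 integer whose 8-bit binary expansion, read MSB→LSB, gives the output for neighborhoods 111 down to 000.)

225

  ### -> #   bit 7 = 1  t=0,i=16
  ##. -> #   bit 6 = 1  t=0,i=0
  #.# -> #   bit 5 = 1  t=0,i=1
  #.. -> .   bit 4 = 0  t=0,i=3
  .## -> .   bit 3 = 0  t=0,i=15
  .#. -> .   bit 2 = 0  t=0,i=2
  ..# -> .   bit 1 = 0  t=0,i=5
  ... -> #   bit 0 = 1  t=0,i=4
  bits 11100001 = 225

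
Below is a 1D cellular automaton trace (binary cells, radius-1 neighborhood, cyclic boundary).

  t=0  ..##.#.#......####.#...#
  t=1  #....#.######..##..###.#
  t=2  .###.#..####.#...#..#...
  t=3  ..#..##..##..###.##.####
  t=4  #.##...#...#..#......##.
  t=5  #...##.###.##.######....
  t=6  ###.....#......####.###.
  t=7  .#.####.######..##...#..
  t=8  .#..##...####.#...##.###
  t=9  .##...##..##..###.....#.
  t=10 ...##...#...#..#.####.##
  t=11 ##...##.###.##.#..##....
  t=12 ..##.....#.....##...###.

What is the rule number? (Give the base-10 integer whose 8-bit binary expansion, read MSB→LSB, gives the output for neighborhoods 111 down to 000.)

  nb ###: next=#  (t=0,i=15, bit7=1)
  nb ##.: next=.  (t=0,i=3, bit6=0)
  nb #.#: next=.  (t=0,i=4, bit5=0)
  nb #..: next=#  (t=0,i=0, bit4=1)
  nb .##: next=.  (t=0,i=2, bit3=0)
  nb .#.: next=#  (t=0,i=5, bit2=1)
  nb ..#: next=.  (t=0,i=1, bit1=0)
  nb ...: next=#  (t=0,i=9, bit0=1)
  bits 10010101 = 149

149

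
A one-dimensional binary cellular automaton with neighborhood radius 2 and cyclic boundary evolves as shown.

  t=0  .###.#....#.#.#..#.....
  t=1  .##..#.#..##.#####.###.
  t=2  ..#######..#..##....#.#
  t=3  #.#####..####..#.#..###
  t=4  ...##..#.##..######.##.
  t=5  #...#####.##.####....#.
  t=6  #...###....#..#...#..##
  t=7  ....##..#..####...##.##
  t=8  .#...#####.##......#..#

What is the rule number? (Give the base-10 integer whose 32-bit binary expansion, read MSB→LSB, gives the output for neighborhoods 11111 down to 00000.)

2182479537

  #####|#  b31=1 t=1,i=15
  ####.|.  b30=0 t=1,i=16
  ###.#|.  b29=0 t=0,i=3
  ###..|.  b28=0 t=1,i=21
  ##.##|.  b27=0 t=1,i=12
  ##.#.|.  b26=0 t=0,i=4
  ##..#|#  b25=1 t=1,i=3
  ##...|.  b24=0 t=2,i=16
  #.###|.  b23=0 t=1,i=13
  #.##.|.  b22=0 t=4,i=9
  #.#.#|.  b21=0 t=0,i=12
  #.#..|#  b20=1 t=0,i=5
  #..##|.  b19=0 t=1,i=0
  #..#.|#  b18=1 t=0,i=16
  #...#|.  b17=0 t=5,i=2
  #....|#  b16=1 t=0,i=7
  .####|#  b15=1 t=1,i=14
  .###.|#  b14=1 t=0,i=2
  .##.#|#  b13=1 t=1,i=11
  .##..|#  b12=1 t=1,i=2
  .#.##|#  b11=1 t=4,i=8
  .#.#.|#  b10=1 t=0,i=11
  .#..#|#  b9=1 t=0,i=15
  .#...|.  b8=0 t=0,i=6
  ..###|#  b7=1 t=0,i=1
  ..##.|.  b6=0 t=1,i=1
  ..#.#|#  b5=1 t=0,i=10
  ..#..|#  b4=1 t=0,i=17
  ...##|.  b3=0 t=0,i=0
  ...#.|.  b2=0 t=0,i=9
  ....#|.  b1=0 t=0,i=8
  .....|#  b0=1 t=0,i=20
  bits 10000010000101011111111010110001 = 2182479537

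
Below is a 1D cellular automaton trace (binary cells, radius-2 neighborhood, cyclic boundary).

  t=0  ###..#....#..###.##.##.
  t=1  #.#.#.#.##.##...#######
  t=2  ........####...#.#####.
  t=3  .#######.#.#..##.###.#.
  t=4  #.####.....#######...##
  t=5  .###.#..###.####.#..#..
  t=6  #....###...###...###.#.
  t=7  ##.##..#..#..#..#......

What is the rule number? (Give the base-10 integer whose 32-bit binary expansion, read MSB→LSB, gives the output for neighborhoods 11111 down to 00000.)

  nb #####: next=#  (t=1,i=18, bit31=1)
  nb ####.: next=.  (t=1,i=22, bit30=0)
  nb ###.#: next=.  (t=0,i=15, bit29=0)
  nb ###..: next=#  (t=0,i=2, bit28=1)
  nb ##.##: next=#  (t=0,i=16, bit27=1)
  nb ##.#.: next=.  (t=1,i=1, bit26=0)
  nb ##..#: next=.  (t=0,i=3, bit25=0)
  nb ##...: next=.  (t=1,i=13, bit24=0)
  nb #.###: next=#  (t=0,i=0, bit23=1)
  nb #.##.: next=#  (t=0,i=17, bit22=1)
  nb #.#.#: next=.  (t=1,i=2, bit21=0)
  nb #.#..: next=#  (t=3,i=11, bit20=1)
  nb #..##: next=#  (t=0,i=12, bit19=1)
  nb #..#.: next=#  (t=0,i=4, bit18=1)
  nb #...#: next=.  (t=1,i=14, bit17=0)
  nb #....: next=.  (t=0,i=7, bit16=0)
  nb .####: next=#  (t=1,i=17, bit15=1)
  nb .###.: next=.  (t=0,i=1, bit14=0)
  nb .##.#: next=#  (t=0,i=18, bit13=1)
  nb .##..: next=.  (t=1,i=12, bit12=0)
  nb .#.##: next=.  (t=1,i=7, bit11=0)
  nb .#.#.: next=.  (t=1,i=3, bit10=0)
  nb .#..#: next=#  (t=0,i=11, bit9=1)
  nb .#...: next=#  (t=0,i=6, bit8=1)
  nb ..###: next=.  (t=0,i=13, bit7=0)
  nb ..##.: next=#  (t=3,i=14, bit6=1)
  nb ..#.#: next=#  (t=2,i=15, bit5=1)
  nb ..#..: next=.  (t=0,i=5, bit4=0)
  nb ...##: next=#  (t=1,i=15, bit3=1)
  nb ...#.: next=#  (t=0,i=9, bit2=1)
  nb ....#: next=#  (t=0,i=8, bit1=1)
  nb .....: next=#  (t=2,i=1, bit0=1)
  bits 10011000110111001010001101101111 = 2564596591

2564596591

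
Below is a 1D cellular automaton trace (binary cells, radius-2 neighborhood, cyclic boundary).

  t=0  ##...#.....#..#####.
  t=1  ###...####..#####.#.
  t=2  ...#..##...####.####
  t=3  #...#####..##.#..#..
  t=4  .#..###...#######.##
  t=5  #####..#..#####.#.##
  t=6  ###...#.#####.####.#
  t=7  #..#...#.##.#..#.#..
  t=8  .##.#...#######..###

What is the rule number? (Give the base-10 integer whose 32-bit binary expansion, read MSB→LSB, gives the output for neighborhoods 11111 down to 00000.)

  [31] ##### => #  t=0,i=16
  [30] ####. => .  t=0,i=17
  [29] ###.# => #  t=0,i=18
  [28] ###.. => .  t=1,i=2
  [27] ##.## => .  t=0,i=19
  [26] ##.#. => #  t=1,i=17
  [25] ##..# => .  t=1,i=10
  [24] ##... => #  t=0,i=2
  [23] #.### => .  t=1,i=0
  [22] #.##. => #  t=0,i=0
  [21] #.#.# => #  t=1,i=18
  [20] #.#.. => #  t=3,i=14
  [19] #..## => #  t=0,i=13
  [18] #..#. => #  t=3,i=16
  [17] #...# => .  t=0,i=3
  [16] #.... => #  t=0,i=7
  [15] .#### => #  t=0,i=15
  [14] .###. => .  t=1,i=1
  [13] .##.# => #  t=3,i=12
  [12] .##.. => #  t=0,i=1
  [11] .#.## => #  t=1,i=19
  [10] .#.#. => .  t=7,i=16
  [9] .#..# => #  t=0,i=12
  [8] .#... => #  t=0,i=6
  [7] ..### => #  t=0,i=14
  [6] ..##. => #  t=2,i=6
  [5] ..#.# => .  t=6,i=6
  [4] ..#.. => .  t=0,i=5
  [3] ...## => .  t=1,i=5
  [2] ...#. => .  t=0,i=4
  [1] ....# => #  t=0,i=9
  [0] ..... => #  t=0,i=8
  bits 10100101011111011011101111000011 = 2776480707

2776480707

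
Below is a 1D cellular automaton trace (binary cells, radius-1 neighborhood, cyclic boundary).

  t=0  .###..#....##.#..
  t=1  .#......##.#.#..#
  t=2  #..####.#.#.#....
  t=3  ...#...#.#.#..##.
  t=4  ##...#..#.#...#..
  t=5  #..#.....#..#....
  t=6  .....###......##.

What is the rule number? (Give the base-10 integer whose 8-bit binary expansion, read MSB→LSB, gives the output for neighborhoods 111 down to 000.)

41

  [7] ### => .  t=0,i=2
  [6] ##. => .  t=0,i=3
  [5] #.# => #  t=0,i=13
  [4] #.. => .  t=0,i=4
  [3] .## => #  t=0,i=1
  [2] .#. => .  t=0,i=6
  [1] ..# => .  t=0,i=0
  [0] ... => #  t=0,i=8
  bits 00101001 = 41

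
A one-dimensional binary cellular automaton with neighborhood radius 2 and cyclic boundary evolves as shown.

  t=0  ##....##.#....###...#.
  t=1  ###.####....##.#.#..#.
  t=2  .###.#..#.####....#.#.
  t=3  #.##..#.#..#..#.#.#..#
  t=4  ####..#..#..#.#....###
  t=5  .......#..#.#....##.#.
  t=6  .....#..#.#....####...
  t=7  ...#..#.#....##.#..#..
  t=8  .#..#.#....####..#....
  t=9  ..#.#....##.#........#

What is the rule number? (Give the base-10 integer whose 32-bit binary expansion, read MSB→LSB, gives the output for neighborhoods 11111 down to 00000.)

  nb #####: next=.  (t=4,i=0, bit31=0)
  nb ####.: next=.  (t=1,i=6, bit30=0)
  nb ###.#: next=#  (t=1,i=2, bit29=1)
  nb ###..: next=.  (t=0,i=16, bit28=0)
  nb ##.##: next=#  (t=1,i=3, bit27=1)
  nb ##.#.: next=.  (t=0,i=8, bit26=0)
  nb ##..#: next=.  (t=3,i=4, bit25=0)
  nb ##...: next=#  (t=0,i=2, bit24=1)
  nb #.###: next=.  (t=1,i=0, bit23=0)
  nb #.##.: next=#  (t=0,i=0, bit22=1)
  nb #.#.#: next=.  (t=1,i=15, bit21=0)
  nb #.#..: next=.  (t=0,i=9, bit20=0)
  nb #..##: next=#  (t=2,i=0, bit19=1)
  nb #..#.: next=.  (t=1,i=19, bit18=0)
  nb #...#: next=.  (t=0,i=18, bit17=0)
  nb #....: next=.  (t=0,i=3, bit16=0)
  nb .####: next=#  (t=1,i=5, bit15=1)
  nb .###.: next=#  (t=0,i=15, bit14=1)
  nb .##.#: next=#  (t=0,i=7, bit13=1)
  nb .##..: next=#  (t=0,i=1, bit12=1)
  nb .#.##: next=.  (t=0,i=21, bit11=0)
  nb .#.#.: next=.  (t=1,i=16, bit10=0)
  nb .#..#: next=#  (t=1,i=18, bit9=1)
  nb .#...: next=.  (t=0,i=10, bit8=0)
  nb ..###: next=.  (t=0,i=14, bit7=0)
  nb ..##.: next=#  (t=0,i=6, bit6=1)
  nb ..#.#: next=#  (t=0,i=20, bit5=1)
  nb ..#..: next=.  (t=3,i=11, bit4=0)
  nb ...##: next=#  (t=0,i=5, bit3=1)
  nb ...#.: next=.  (t=0,i=19, bit2=0)
  nb ....#: next=#  (t=0,i=4, bit1=1)
  nb .....: next=.  (t=5,i=1, bit0=0)
  bits 00101001010010001111001001101010 = 692646506

692646506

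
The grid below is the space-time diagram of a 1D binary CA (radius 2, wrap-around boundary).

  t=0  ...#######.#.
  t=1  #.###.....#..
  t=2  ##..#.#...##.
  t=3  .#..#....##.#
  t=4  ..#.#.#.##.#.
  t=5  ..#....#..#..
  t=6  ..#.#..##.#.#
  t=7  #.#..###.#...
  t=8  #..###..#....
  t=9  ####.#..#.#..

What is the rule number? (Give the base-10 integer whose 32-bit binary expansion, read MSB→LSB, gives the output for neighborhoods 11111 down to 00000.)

  [31] ##### => .  t=0,i=5
  [30] ####. => .  t=0,i=8
  [29] ###.# => .  t=0,i=9
  [28] ###.. => #  t=1,i=4
  [27] ##.## => #  t=2,i=12
  [26] ##.#. => #  t=0,i=10
  [25] ##..# => .  t=2,i=2
  [24] ##... => .  t=1,i=5
  [23] #.### => .  t=1,i=2
  [22] #.##. => .  t=2,i=0
  [21] #.#.# => .  t=3,i=12
  [20] #.#.. => .  t=0,i=11
  [19] #..## => #  t=6,i=6
  [18] #..#. => .  t=1,i=12
  [17] #...# => .  t=2,i=8
  [16] #.... => #  t=0,i=0
  [15] .#### => #  t=0,i=4
  [14] .###. => .  t=1,i=3
  [13] .##.# => .  t=2,i=11
  [12] .##.. => #  t=2,i=1
  [11] .#.## => #  t=1,i=1
  [10] .#.#. => .  t=2,i=5
  [9] .#..# => #  t=1,i=11
  [8] .#... => .  t=0,i=12
  [7] ..### => #  t=0,i=3
  [6] ..##. => #  t=2,i=10
  [5] ..#.# => #  t=1,i=0
  [4] ..#.. => #  t=1,i=10
  [3] ...## => #  t=0,i=2
  [2] ...#. => .  t=1,i=9
  [1] ....# => .  t=0,i=1
  [0] ..... => .  t=1,i=7
  bits 00011100000010011001101011111000 = 470391544

470391544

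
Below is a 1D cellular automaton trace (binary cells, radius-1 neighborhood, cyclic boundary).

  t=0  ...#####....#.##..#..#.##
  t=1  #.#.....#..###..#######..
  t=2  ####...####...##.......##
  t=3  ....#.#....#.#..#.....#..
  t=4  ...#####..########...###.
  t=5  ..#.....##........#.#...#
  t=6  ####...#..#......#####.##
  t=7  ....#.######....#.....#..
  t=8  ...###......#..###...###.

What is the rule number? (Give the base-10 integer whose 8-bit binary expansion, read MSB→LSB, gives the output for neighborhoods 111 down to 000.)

54

  nb ###: next=.  (t=0,i=4, bit7=0)
  nb ##.: next=.  (t=0,i=7, bit6=0)
  nb #.#: next=#  (t=0,i=13, bit5=1)
  nb #..: next=#  (t=0,i=0, bit4=1)
  nb .##: next=.  (t=0,i=3, bit3=0)
  nb .#.: next=#  (t=0,i=12, bit2=1)
  nb ..#: next=#  (t=0,i=2, bit1=1)
  nb ...: next=.  (t=0,i=1, bit0=0)
  bits 00110110 = 54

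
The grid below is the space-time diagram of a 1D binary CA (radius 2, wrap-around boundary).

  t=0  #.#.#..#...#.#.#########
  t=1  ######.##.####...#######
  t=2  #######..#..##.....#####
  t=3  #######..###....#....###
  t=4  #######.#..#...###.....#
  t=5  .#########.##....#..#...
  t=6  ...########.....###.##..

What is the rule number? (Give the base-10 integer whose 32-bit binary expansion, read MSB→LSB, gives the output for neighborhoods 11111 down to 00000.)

4231530293

  [31] ##### => #  t=0,i=17
  [30] ####. => #  t=0,i=23
  [29] ###.# => #  t=0,i=0
  [28] ###.. => #  t=1,i=13
  [27] ##.## => #  t=1,i=6
  [26] ##.#. => #  t=0,i=1
  [25] ##..# => .  t=2,i=7
  [24] ##... => .  t=1,i=14
  [23] #.### => .  t=0,i=15
  [22] #.##. => .  t=1,i=7
  [21] #.#.# => #  t=0,i=2
  [20] #.#.. => #  t=0,i=4
  [19] #..## => #  t=2,i=11
  [18] #..#. => .  t=0,i=6
  [17] #...# => .  t=0,i=9
  [16] #.... => .  t=2,i=15
  [15] .#### => .  t=0,i=16
  [14] .###. => .  t=3,i=10
  [13] .##.# => .  t=1,i=8
  [12] .##.. => .  t=2,i=13
  [11] .#.## => .  t=0,i=14
  [10] .#.#. => #  t=0,i=3
  [9] .#..# => #  t=0,i=5
  [8] .#... => #  t=0,i=8
  [7] ..### => .  t=1,i=17
  [6] ..##. => .  t=2,i=12
  [5] ..#.# => #  t=0,i=11
  [4] ..#.. => #  t=0,i=7
  [3] ...## => .  t=1,i=16
  [2] ...#. => #  t=0,i=10
  [1] ....# => .  t=2,i=17
  [0] ..... => #  t=2,i=16
  bits 11111100001110000000011100110101 = 4231530293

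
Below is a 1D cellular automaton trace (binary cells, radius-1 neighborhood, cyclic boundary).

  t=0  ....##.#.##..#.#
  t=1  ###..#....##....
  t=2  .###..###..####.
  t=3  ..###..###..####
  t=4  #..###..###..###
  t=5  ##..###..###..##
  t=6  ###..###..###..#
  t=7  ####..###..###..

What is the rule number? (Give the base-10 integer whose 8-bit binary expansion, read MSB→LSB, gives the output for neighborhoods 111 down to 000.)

209

  [7] ### => #  t=1,i=1
  [6] ##. => #  t=0,i=5
  [5] #.# => .  t=0,i=6
  [4] #.. => #  t=0,i=0
  [3] .## => .  t=0,i=4
  [2] .#. => .  t=0,i=7
  [1] ..# => .  t=0,i=3
  [0] ... => #  t=0,i=1
  bits 11010001 = 209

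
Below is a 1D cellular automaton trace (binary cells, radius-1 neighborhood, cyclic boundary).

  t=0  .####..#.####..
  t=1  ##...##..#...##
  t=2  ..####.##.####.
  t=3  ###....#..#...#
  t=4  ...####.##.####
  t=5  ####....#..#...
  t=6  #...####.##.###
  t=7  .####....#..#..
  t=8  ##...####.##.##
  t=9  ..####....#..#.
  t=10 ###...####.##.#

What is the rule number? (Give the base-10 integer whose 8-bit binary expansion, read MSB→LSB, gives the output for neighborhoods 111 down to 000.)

  nb ###: next=.  (t=0,i=2, bit7=0)
  nb ##.: next=.  (t=0,i=4, bit6=0)
  nb #.#: next=.  (t=0,i=8, bit5=0)
  nb #..: next=#  (t=0,i=5, bit4=1)
  nb .##: next=#  (t=0,i=1, bit3=1)
  nb .#.: next=.  (t=0,i=7, bit2=0)
  nb ..#: next=#  (t=0,i=0, bit1=1)
  nb ...: next=#  (t=0,i=14, bit0=1)
  bits 00011011 = 27

27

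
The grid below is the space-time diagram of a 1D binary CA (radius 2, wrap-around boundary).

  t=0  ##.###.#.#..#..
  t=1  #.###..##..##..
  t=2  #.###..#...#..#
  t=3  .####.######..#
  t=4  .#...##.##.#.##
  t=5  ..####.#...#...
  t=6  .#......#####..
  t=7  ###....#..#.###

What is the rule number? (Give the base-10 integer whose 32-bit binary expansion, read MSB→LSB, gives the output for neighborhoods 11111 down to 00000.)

  ##### -> #   bit 31 = 1  t=3,i=8
  ####. -> .   bit 30 = 0  t=3,i=3
  ###.# -> .   bit 29 = 0  t=0,i=5
  ###.. -> #   bit 28 = 1  t=1,i=4
  ##.## -> #   bit 27 = 1  t=0,i=2
  ##.#. -> .   bit 26 = 0  t=0,i=6
  ##..# -> .   bit 25 = 0  t=1,i=5
  ##... -> #   bit 24 = 1  t=6,i=13
  #.### -> #   bit 23 = 1  t=0,i=3
  #.##. -> .   bit 22 = 0  t=4,i=8
  #.#.# -> #   bit 21 = 1  t=0,i=7
  #.#.. -> .   bit 20 = 0  t=0,i=9
  #..## -> .   bit 19 = 0  t=0,i=14
  #..#. -> #   bit 18 = 1  t=0,i=11
  #...# -> #   bit 17 = 1  t=2,i=9
  #.... -> .   bit 16 = 0  t=5,i=13
  .#### -> .   bit 15 = 0  t=3,i=2
  .###. -> #   bit 14 = 1  t=0,i=4
  .##.# -> .   bit 13 = 0  t=0,i=1
  .##.. -> .   bit 12 = 0  t=1,i=8
  .#.## -> .   bit 11 = 0  t=1,i=1
  .#.#. -> #   bit 10 = 1  t=0,i=8
  .#..# -> .   bit 9 = 0  t=0,i=10
  .#... -> #   bit 8 = 1  t=2,i=8
  ..### -> .   bit 7 = 0  t=5,i=2
  ..##. -> #   bit 6 = 1  t=0,i=0
  ..#.# -> #   bit 5 = 1  t=1,i=0
  ..#.. -> #   bit 4 = 1  t=0,i=12
  ...## -> #   bit 3 = 1  t=4,i=4
  ...#. -> #   bit 2 = 1  t=2,i=10
  ....# -> .   bit 1 = 0  t=5,i=0
  ..... -> .   bit 0 = 0  t=5,i=14
  bits 10011001101001100100010101111100 = 2577810812

2577810812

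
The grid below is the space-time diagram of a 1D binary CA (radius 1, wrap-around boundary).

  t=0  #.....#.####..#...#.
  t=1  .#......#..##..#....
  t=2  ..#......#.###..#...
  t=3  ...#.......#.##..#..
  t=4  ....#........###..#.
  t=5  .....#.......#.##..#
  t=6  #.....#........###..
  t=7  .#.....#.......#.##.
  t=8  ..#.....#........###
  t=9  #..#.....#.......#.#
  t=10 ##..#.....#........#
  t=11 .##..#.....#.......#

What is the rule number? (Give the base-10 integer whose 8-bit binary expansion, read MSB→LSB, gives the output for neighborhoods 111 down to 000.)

  ###|.  b7=0 t=0,i=9
  ##.|#  b6=1 t=0,i=11
  #.#|.  b5=0 t=0,i=7
  #..|#  b4=1 t=0,i=1
  .##|#  b3=1 t=0,i=8
  .#.|.  b2=0 t=0,i=0
  ..#|.  b1=0 t=0,i=5
  ...|.  b0=0 t=0,i=2
  bits 01011000 = 88

88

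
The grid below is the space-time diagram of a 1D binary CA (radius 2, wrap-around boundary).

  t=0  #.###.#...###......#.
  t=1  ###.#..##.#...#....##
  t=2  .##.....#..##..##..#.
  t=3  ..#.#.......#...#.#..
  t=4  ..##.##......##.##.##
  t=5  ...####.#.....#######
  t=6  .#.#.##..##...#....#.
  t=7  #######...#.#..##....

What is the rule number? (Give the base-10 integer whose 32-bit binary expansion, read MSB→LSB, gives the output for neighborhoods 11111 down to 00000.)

  ##### -> .   bit 31 = 0  t=1,i=0
  ####. -> #   bit 30 = 1  t=1,i=1
  ###.# -> #   bit 29 = 1  t=0,i=4
  ###.. -> .   bit 28 = 0  t=0,i=12
  ##.## -> #   bit 27 = 1  t=4,i=4
  ##.#. -> .   bit 26 = 0  t=0,i=5
  ##..# -> .   bit 25 = 0  t=2,i=13
  ##... -> .   bit 24 = 0  t=0,i=13
  #.### -> #   bit 23 = 1  t=0,i=2
  #.##. -> #   bit 22 = 1  t=4,i=5
  #.#.# -> #   bit 21 = 1  t=0,i=0
  #.#.. -> .   bit 20 = 0  t=0,i=6
  #..## -> .   bit 19 = 0  t=1,i=6
  #..#. -> #   bit 18 = 1  t=2,i=18
  #...# -> #   bit 17 = 1  t=0,i=8
  #.... -> #   bit 16 = 1  t=0,i=14
  .#### -> .   bit 15 = 0  t=1,i=20
  .###. -> .   bit 14 = 0  t=0,i=3
  .##.# -> #   bit 13 = 1  t=1,i=8
  .##.. -> #   bit 12 = 1  t=2,i=2
  .#.## -> #   bit 11 = 1  t=0,i=1
  .#.#. -> #   bit 10 = 1  t=0,i=20
  .#..# -> .   bit 9 = 0  t=1,i=5
  .#... -> #   bit 8 = 1  t=0,i=7
  ..### -> #   bit 7 = 1  t=0,i=10
  ..##. -> .   bit 6 = 0  t=1,i=7
  ..#.# -> #   bit 5 = 1  t=0,i=19
  ..#.. -> .   bit 4 = 0  t=1,i=14
  ...## -> .   bit 3 = 0  t=0,i=9
  ...#. -> .   bit 2 = 0  t=0,i=18
  ....# -> .   bit 1 = 0  t=0,i=17
  ..... -> .   bit 0 = 0  t=0,i=15
  bits 01101000111001110011110110100000 = 1759985056

1759985056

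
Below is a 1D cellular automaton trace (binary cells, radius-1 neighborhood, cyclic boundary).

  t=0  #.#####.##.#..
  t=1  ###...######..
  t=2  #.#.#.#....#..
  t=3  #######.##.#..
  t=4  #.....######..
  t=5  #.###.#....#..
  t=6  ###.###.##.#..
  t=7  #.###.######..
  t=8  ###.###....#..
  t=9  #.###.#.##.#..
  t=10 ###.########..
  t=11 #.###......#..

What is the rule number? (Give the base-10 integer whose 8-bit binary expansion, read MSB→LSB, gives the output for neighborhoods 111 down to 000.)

  [7] ### => .  t=0,i=3
  [6] ##. => #  t=0,i=6
  [5] #.# => #  t=0,i=1
  [4] #.. => .  t=0,i=12
  [3] .## => #  t=0,i=2
  [2] .#. => #  t=0,i=0
  [1] ..# => .  t=0,i=13
  [0] ... => #  t=1,i=4
  bits 01101101 = 109

109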